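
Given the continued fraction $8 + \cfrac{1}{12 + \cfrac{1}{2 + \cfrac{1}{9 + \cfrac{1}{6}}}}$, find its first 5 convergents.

Using the convergent recurrence p_i = a_i*p_{i-1} + p_{i-2}, q_i = a_i*q_{i-1} + q_{i-2} with p_{-2}=0, p_{-1}=1, q_{-2}=1, q_{-1}=0:
  i=0: a_0=8, p_0 = 8*1 + 0 = 8, q_0 = 8*0 + 1 = 1.
  i=1: a_1=12, p_1 = 12*8 + 1 = 97, q_1 = 12*1 + 0 = 12.
  i=2: a_2=2, p_2 = 2*97 + 8 = 202, q_2 = 2*12 + 1 = 25.
  i=3: a_3=9, p_3 = 9*202 + 97 = 1915, q_3 = 9*25 + 12 = 237.
  i=4: a_4=6, p_4 = 6*1915 + 202 = 11692, q_4 = 6*237 + 25 = 1447.

8/1, 97/12, 202/25, 1915/237, 11692/1447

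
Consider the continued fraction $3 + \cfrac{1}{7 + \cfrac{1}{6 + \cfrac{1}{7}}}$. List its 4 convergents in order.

3/1, 22/7, 135/43, 967/308

Using the convergent recurrence p_i = a_i*p_{i-1} + p_{i-2}, q_i = a_i*q_{i-1} + q_{i-2} with p_{-2}=0, p_{-1}=1, q_{-2}=1, q_{-1}=0:
  i=0: a_0=3, p_0 = 3*1 + 0 = 3, q_0 = 3*0 + 1 = 1.
  i=1: a_1=7, p_1 = 7*3 + 1 = 22, q_1 = 7*1 + 0 = 7.
  i=2: a_2=6, p_2 = 6*22 + 3 = 135, q_2 = 6*7 + 1 = 43.
  i=3: a_3=7, p_3 = 7*135 + 22 = 967, q_3 = 7*43 + 7 = 308.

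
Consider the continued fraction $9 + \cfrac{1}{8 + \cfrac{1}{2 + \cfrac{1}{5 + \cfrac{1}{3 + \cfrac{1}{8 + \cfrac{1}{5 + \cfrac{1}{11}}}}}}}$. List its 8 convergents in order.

9/1, 73/8, 155/17, 848/93, 2699/296, 22440/2461, 114899/12601, 1286329/141072

Using the convergent recurrence p_i = a_i*p_{i-1} + p_{i-2}, q_i = a_i*q_{i-1} + q_{i-2} with p_{-2}=0, p_{-1}=1, q_{-2}=1, q_{-1}=0:
  i=0: a_0=9, p_0 = 9*1 + 0 = 9, q_0 = 9*0 + 1 = 1.
  i=1: a_1=8, p_1 = 8*9 + 1 = 73, q_1 = 8*1 + 0 = 8.
  i=2: a_2=2, p_2 = 2*73 + 9 = 155, q_2 = 2*8 + 1 = 17.
  i=3: a_3=5, p_3 = 5*155 + 73 = 848, q_3 = 5*17 + 8 = 93.
  i=4: a_4=3, p_4 = 3*848 + 155 = 2699, q_4 = 3*93 + 17 = 296.
  i=5: a_5=8, p_5 = 8*2699 + 848 = 22440, q_5 = 8*296 + 93 = 2461.
  i=6: a_6=5, p_6 = 5*22440 + 2699 = 114899, q_6 = 5*2461 + 296 = 12601.
  i=7: a_7=11, p_7 = 11*114899 + 22440 = 1286329, q_7 = 11*12601 + 2461 = 141072.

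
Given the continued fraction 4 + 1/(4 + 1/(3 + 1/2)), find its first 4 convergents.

4/1, 17/4, 55/13, 127/30

Using the convergent recurrence p_i = a_i*p_{i-1} + p_{i-2}, q_i = a_i*q_{i-1} + q_{i-2} with p_{-2}=0, p_{-1}=1, q_{-2}=1, q_{-1}=0:
  i=0: a_0=4, p_0 = 4*1 + 0 = 4, q_0 = 4*0 + 1 = 1.
  i=1: a_1=4, p_1 = 4*4 + 1 = 17, q_1 = 4*1 + 0 = 4.
  i=2: a_2=3, p_2 = 3*17 + 4 = 55, q_2 = 3*4 + 1 = 13.
  i=3: a_3=2, p_3 = 2*55 + 17 = 127, q_3 = 2*13 + 4 = 30.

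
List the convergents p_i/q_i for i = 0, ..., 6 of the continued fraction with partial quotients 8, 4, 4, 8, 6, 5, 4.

Using the convergent recurrence p_i = a_i*p_{i-1} + p_{i-2}, q_i = a_i*q_{i-1} + q_{i-2} with p_{-2}=0, p_{-1}=1, q_{-2}=1, q_{-1}=0:
  i=0: a_0=8, p_0 = 8*1 + 0 = 8, q_0 = 8*0 + 1 = 1.
  i=1: a_1=4, p_1 = 4*8 + 1 = 33, q_1 = 4*1 + 0 = 4.
  i=2: a_2=4, p_2 = 4*33 + 8 = 140, q_2 = 4*4 + 1 = 17.
  i=3: a_3=8, p_3 = 8*140 + 33 = 1153, q_3 = 8*17 + 4 = 140.
  i=4: a_4=6, p_4 = 6*1153 + 140 = 7058, q_4 = 6*140 + 17 = 857.
  i=5: a_5=5, p_5 = 5*7058 + 1153 = 36443, q_5 = 5*857 + 140 = 4425.
  i=6: a_6=4, p_6 = 4*36443 + 7058 = 152830, q_6 = 4*4425 + 857 = 18557.

8/1, 33/4, 140/17, 1153/140, 7058/857, 36443/4425, 152830/18557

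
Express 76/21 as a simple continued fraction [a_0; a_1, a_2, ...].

Run the Euclidean algorithm on 76 and 21; the successive quotients are the partial quotients a_0, a_1, ... (each step inverts the fractional part left over by the previous one):
  76 = 3*21 + 13, so a_0 = 3.
  21 = 1*13 + 8, so a_1 = 1.
  13 = 1*8 + 5, so a_2 = 1.
  8 = 1*5 + 3, so a_3 = 1.
  5 = 1*3 + 2, so a_4 = 1.
  3 = 1*2 + 1, so a_5 = 1.
  2 = 2*1 + 0, so a_6 = 2.
The remainder reaches 0 after 7 divisions, so the expansion has 7 partial quotients, read off in order.

[3; 1, 1, 1, 1, 1, 2]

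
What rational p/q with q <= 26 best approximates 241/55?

92/21

Expand x = 241/55 as a continued fraction with the Euclidean algorithm:
  241 = 4*55 + 21, so a_0 = 4.
  55 = 2*21 + 13, so a_1 = 2.
  21 = 1*13 + 8, so a_2 = 1.
  13 = 1*8 + 5, so a_3 = 1.
  8 = 1*5 + 3, so a_4 = 1.
  5 = 1*3 + 2, so a_5 = 1.
  3 = 1*2 + 1, so a_6 = 1.
  2 = 2*1 + 0, so a_7 = 2.
so x = [4; 2, 1, 1, 1, 1, 1, 2].
Convergents (p_i = a_i*p_{i-1} + p_{i-2}, q_i = a_i*q_{i-1} + q_{i-2} with p_{-2}=0, p_{-1}=1, q_{-2}=1, q_{-1}=0), until the denominator exceeds 26:
  i=0: a_0=4, p_0 = 4*1 + 0 = 4, q_0 = 4*0 + 1 = 1.
  i=1: a_1=2, p_1 = 2*4 + 1 = 9, q_1 = 2*1 + 0 = 2.
  i=2: a_2=1, p_2 = 1*9 + 4 = 13, q_2 = 1*2 + 1 = 3.
  i=3: a_3=1, p_3 = 1*13 + 9 = 22, q_3 = 1*3 + 2 = 5.
  i=4: a_4=1, p_4 = 1*22 + 13 = 35, q_4 = 1*5 + 3 = 8.
  i=5: a_5=1, p_5 = 1*35 + 22 = 57, q_5 = 1*8 + 5 = 13.
  i=6: a_6=1, p_6 = 1*57 + 35 = 92, q_6 = 1*13 + 8 = 21.
  i=7: a_7=2, p_7 = 2*92 + 57 = 241, q_7 = 2*21 + 13 = 55.
q_7 = 55 > 26, so the last convergent with denominator <= 26 is p_6/q_6 = 92/21.
The closest fraction with denominator <= 26 is either p_6/q_6 or the intermediate fraction (k*p_6 + p_5)/(k*q_6 + q_5) with the largest k >= 1 whose denominator stays <= 26; these approach x as k grows, and every other convergent or intermediate fraction in range is farther away.
Largest k: floor((26 - q_5)/q_6) = floor((26 - 13)/21) = 0.
Since k = 0, no intermediate fraction beyond p_6/q_6 has denominator <= 26, so the convergent 92/21 is the closest (its error is |241*21 - 92*55|/(55*21) = 1/1155).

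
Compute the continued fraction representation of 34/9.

Run the Euclidean algorithm on 34 and 9; the successive quotients are the partial quotients a_0, a_1, ... (each step inverts the fractional part left over by the previous one):
  34 = 3*9 + 7, so a_0 = 3.
  9 = 1*7 + 2, so a_1 = 1.
  7 = 3*2 + 1, so a_2 = 3.
  2 = 2*1 + 0, so a_3 = 2.
The remainder reaches 0 after 4 divisions, so the expansion has 4 partial quotients, read off in order.

[3; 1, 3, 2]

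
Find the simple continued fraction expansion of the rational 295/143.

Run the Euclidean algorithm on 295 and 143; the successive quotients are the partial quotients a_0, a_1, ... (each step inverts the fractional part left over by the previous one):
  295 = 2*143 + 9, so a_0 = 2.
  143 = 15*9 + 8, so a_1 = 15.
  9 = 1*8 + 1, so a_2 = 1.
  8 = 8*1 + 0, so a_3 = 8.
The remainder reaches 0 after 4 divisions, so the expansion has 4 partial quotients, read off in order.

[2; 15, 1, 8]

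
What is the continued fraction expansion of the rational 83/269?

[0; 3, 4, 6, 1, 2]

Run the Euclidean algorithm on 83 and 269; the successive quotients are the partial quotients a_0, a_1, ... (each step inverts the fractional part left over by the previous one):
  83 = 0*269 + 83, so a_0 = 0.
  269 = 3*83 + 20, so a_1 = 3.
  83 = 4*20 + 3, so a_2 = 4.
  20 = 6*3 + 2, so a_3 = 6.
  3 = 1*2 + 1, so a_4 = 1.
  2 = 2*1 + 0, so a_5 = 2.
The remainder reaches 0 after 6 divisions, so the expansion has 6 partial quotients, read off in order.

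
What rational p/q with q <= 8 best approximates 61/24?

Expand x = 61/24 as a continued fraction with the Euclidean algorithm:
  61 = 2*24 + 13, so a_0 = 2.
  24 = 1*13 + 11, so a_1 = 1.
  13 = 1*11 + 2, so a_2 = 1.
  11 = 5*2 + 1, so a_3 = 5.
  2 = 2*1 + 0, so a_4 = 2.
so x = [2; 1, 1, 5, 2].
Convergents (p_i = a_i*p_{i-1} + p_{i-2}, q_i = a_i*q_{i-1} + q_{i-2} with p_{-2}=0, p_{-1}=1, q_{-2}=1, q_{-1}=0), until the denominator exceeds 8:
  i=0: a_0=2, p_0 = 2*1 + 0 = 2, q_0 = 2*0 + 1 = 1.
  i=1: a_1=1, p_1 = 1*2 + 1 = 3, q_1 = 1*1 + 0 = 1.
  i=2: a_2=1, p_2 = 1*3 + 2 = 5, q_2 = 1*1 + 1 = 2.
  i=3: a_3=5, p_3 = 5*5 + 3 = 28, q_3 = 5*2 + 1 = 11.
q_3 = 11 > 8, so the last convergent with denominator <= 8 is p_2/q_2 = 5/2.
The closest fraction with denominator <= 8 is either p_2/q_2 or the intermediate fraction (k*p_2 + p_1)/(k*q_2 + q_1) with the largest k >= 1 whose denominator stays <= 8; these approach x as k grows, and every other convergent or intermediate fraction in range is farther away.
Largest k: floor((8 - q_1)/q_2) = floor((8 - 1)/2) = 3.
That gives (3*5 + 3)/(3*2 + 1) = 18/7.
Compare the errors: |x - 5/2| = |61*2 - 5*24|/(24*2) = 2/48, and |x - 18/7| = |61*7 - 18*24|/(24*7) = 5/168.
Cross-multiplying, 5*48 = 240 < 336 = 2*168, so 5/168 is smaller: the intermediate fraction 18/7 is closer to x than 5/2.

18/7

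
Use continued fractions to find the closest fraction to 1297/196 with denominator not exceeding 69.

Expand x = 1297/196 as a continued fraction with the Euclidean algorithm:
  1297 = 6*196 + 121, so a_0 = 6.
  196 = 1*121 + 75, so a_1 = 1.
  121 = 1*75 + 46, so a_2 = 1.
  75 = 1*46 + 29, so a_3 = 1.
  46 = 1*29 + 17, so a_4 = 1.
  29 = 1*17 + 12, so a_5 = 1.
  17 = 1*12 + 5, so a_6 = 1.
  12 = 2*5 + 2, so a_7 = 2.
  5 = 2*2 + 1, so a_8 = 2.
  2 = 2*1 + 0, so a_9 = 2.
so x = [6; 1, 1, 1, 1, 1, 1, 2, 2, 2].
Convergents (p_i = a_i*p_{i-1} + p_{i-2}, q_i = a_i*q_{i-1} + q_{i-2} with p_{-2}=0, p_{-1}=1, q_{-2}=1, q_{-1}=0), until the denominator exceeds 69:
  i=0: a_0=6, p_0 = 6*1 + 0 = 6, q_0 = 6*0 + 1 = 1.
  i=1: a_1=1, p_1 = 1*6 + 1 = 7, q_1 = 1*1 + 0 = 1.
  i=2: a_2=1, p_2 = 1*7 + 6 = 13, q_2 = 1*1 + 1 = 2.
  i=3: a_3=1, p_3 = 1*13 + 7 = 20, q_3 = 1*2 + 1 = 3.
  i=4: a_4=1, p_4 = 1*20 + 13 = 33, q_4 = 1*3 + 2 = 5.
  i=5: a_5=1, p_5 = 1*33 + 20 = 53, q_5 = 1*5 + 3 = 8.
  i=6: a_6=1, p_6 = 1*53 + 33 = 86, q_6 = 1*8 + 5 = 13.
  i=7: a_7=2, p_7 = 2*86 + 53 = 225, q_7 = 2*13 + 8 = 34.
  i=8: a_8=2, p_8 = 2*225 + 86 = 536, q_8 = 2*34 + 13 = 81.
q_8 = 81 > 69, so the last convergent with denominator <= 69 is p_7/q_7 = 225/34.
The closest fraction with denominator <= 69 is either p_7/q_7 or the intermediate fraction (k*p_7 + p_6)/(k*q_7 + q_6) with the largest k >= 1 whose denominator stays <= 69; these approach x as k grows, and every other convergent or intermediate fraction in range is farther away.
Largest k: floor((69 - q_6)/q_7) = floor((69 - 13)/34) = 1.
That gives (1*225 + 86)/(1*34 + 13) = 311/47.
Compare the errors: |x - 225/34| = |1297*34 - 225*196|/(196*34) = 2/6664, and |x - 311/47| = |1297*47 - 311*196|/(196*47) = 3/9212.
Cross-multiplying, 2*9212 = 18424 < 19992 = 3*6664, so 2/6664 is smaller: the convergent 225/34 is closer to x than 311/47.

225/34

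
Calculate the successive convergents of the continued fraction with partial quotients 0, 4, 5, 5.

Using the convergent recurrence p_i = a_i*p_{i-1} + p_{i-2}, q_i = a_i*q_{i-1} + q_{i-2} with p_{-2}=0, p_{-1}=1, q_{-2}=1, q_{-1}=0:
  i=0: a_0=0, p_0 = 0*1 + 0 = 0, q_0 = 0*0 + 1 = 1.
  i=1: a_1=4, p_1 = 4*0 + 1 = 1, q_1 = 4*1 + 0 = 4.
  i=2: a_2=5, p_2 = 5*1 + 0 = 5, q_2 = 5*4 + 1 = 21.
  i=3: a_3=5, p_3 = 5*5 + 1 = 26, q_3 = 5*21 + 4 = 109.

0/1, 1/4, 5/21, 26/109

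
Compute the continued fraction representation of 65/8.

[8; 8]

Run the Euclidean algorithm on 65 and 8; the successive quotients are the partial quotients a_0, a_1, ... (each step inverts the fractional part left over by the previous one):
  65 = 8*8 + 1, so a_0 = 8.
  8 = 8*1 + 0, so a_1 = 8.
The remainder reaches 0 after 2 divisions, so the expansion has 2 partial quotients, read off in order.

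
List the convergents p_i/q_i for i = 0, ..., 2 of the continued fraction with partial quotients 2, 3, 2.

2/1, 7/3, 16/7

Using the convergent recurrence p_i = a_i*p_{i-1} + p_{i-2}, q_i = a_i*q_{i-1} + q_{i-2} with p_{-2}=0, p_{-1}=1, q_{-2}=1, q_{-1}=0:
  i=0: a_0=2, p_0 = 2*1 + 0 = 2, q_0 = 2*0 + 1 = 1.
  i=1: a_1=3, p_1 = 3*2 + 1 = 7, q_1 = 3*1 + 0 = 3.
  i=2: a_2=2, p_2 = 2*7 + 2 = 16, q_2 = 2*3 + 1 = 7.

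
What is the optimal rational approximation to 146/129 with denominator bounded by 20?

Expand x = 146/129 as a continued fraction with the Euclidean algorithm:
  146 = 1*129 + 17, so a_0 = 1.
  129 = 7*17 + 10, so a_1 = 7.
  17 = 1*10 + 7, so a_2 = 1.
  10 = 1*7 + 3, so a_3 = 1.
  7 = 2*3 + 1, so a_4 = 2.
  3 = 3*1 + 0, so a_5 = 3.
so x = [1; 7, 1, 1, 2, 3].
Convergents (p_i = a_i*p_{i-1} + p_{i-2}, q_i = a_i*q_{i-1} + q_{i-2} with p_{-2}=0, p_{-1}=1, q_{-2}=1, q_{-1}=0), until the denominator exceeds 20:
  i=0: a_0=1, p_0 = 1*1 + 0 = 1, q_0 = 1*0 + 1 = 1.
  i=1: a_1=7, p_1 = 7*1 + 1 = 8, q_1 = 7*1 + 0 = 7.
  i=2: a_2=1, p_2 = 1*8 + 1 = 9, q_2 = 1*7 + 1 = 8.
  i=3: a_3=1, p_3 = 1*9 + 8 = 17, q_3 = 1*8 + 7 = 15.
  i=4: a_4=2, p_4 = 2*17 + 9 = 43, q_4 = 2*15 + 8 = 38.
q_4 = 38 > 20, so the last convergent with denominator <= 20 is p_3/q_3 = 17/15.
The closest fraction with denominator <= 20 is either p_3/q_3 or the intermediate fraction (k*p_3 + p_2)/(k*q_3 + q_2) with the largest k >= 1 whose denominator stays <= 20; these approach x as k grows, and every other convergent or intermediate fraction in range is farther away.
Largest k: floor((20 - q_2)/q_3) = floor((20 - 8)/15) = 0.
Since k = 0, no intermediate fraction beyond p_3/q_3 has denominator <= 20, so the convergent 17/15 is the closest (its error is |146*15 - 17*129|/(129*15) = 3/1935).

17/15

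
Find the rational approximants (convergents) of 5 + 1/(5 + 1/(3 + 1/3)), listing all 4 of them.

5/1, 26/5, 83/16, 275/53

Using the convergent recurrence p_i = a_i*p_{i-1} + p_{i-2}, q_i = a_i*q_{i-1} + q_{i-2} with p_{-2}=0, p_{-1}=1, q_{-2}=1, q_{-1}=0:
  i=0: a_0=5, p_0 = 5*1 + 0 = 5, q_0 = 5*0 + 1 = 1.
  i=1: a_1=5, p_1 = 5*5 + 1 = 26, q_1 = 5*1 + 0 = 5.
  i=2: a_2=3, p_2 = 3*26 + 5 = 83, q_2 = 3*5 + 1 = 16.
  i=3: a_3=3, p_3 = 3*83 + 26 = 275, q_3 = 3*16 + 5 = 53.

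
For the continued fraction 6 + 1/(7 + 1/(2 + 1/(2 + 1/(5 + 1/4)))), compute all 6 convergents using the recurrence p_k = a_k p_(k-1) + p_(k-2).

Using the convergent recurrence p_i = a_i*p_{i-1} + p_{i-2}, q_i = a_i*q_{i-1} + q_{i-2} with p_{-2}=0, p_{-1}=1, q_{-2}=1, q_{-1}=0:
  i=0: a_0=6, p_0 = 6*1 + 0 = 6, q_0 = 6*0 + 1 = 1.
  i=1: a_1=7, p_1 = 7*6 + 1 = 43, q_1 = 7*1 + 0 = 7.
  i=2: a_2=2, p_2 = 2*43 + 6 = 92, q_2 = 2*7 + 1 = 15.
  i=3: a_3=2, p_3 = 2*92 + 43 = 227, q_3 = 2*15 + 7 = 37.
  i=4: a_4=5, p_4 = 5*227 + 92 = 1227, q_4 = 5*37 + 15 = 200.
  i=5: a_5=4, p_5 = 4*1227 + 227 = 5135, q_5 = 4*200 + 37 = 837.

6/1, 43/7, 92/15, 227/37, 1227/200, 5135/837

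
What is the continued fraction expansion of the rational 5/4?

[1; 4]

Run the Euclidean algorithm on 5 and 4; the successive quotients are the partial quotients a_0, a_1, ... (each step inverts the fractional part left over by the previous one):
  5 = 1*4 + 1, so a_0 = 1.
  4 = 4*1 + 0, so a_1 = 4.
The remainder reaches 0 after 2 divisions, so the expansion has 2 partial quotients, read off in order.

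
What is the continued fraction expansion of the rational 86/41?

[2; 10, 4]

Run the Euclidean algorithm on 86 and 41; the successive quotients are the partial quotients a_0, a_1, ... (each step inverts the fractional part left over by the previous one):
  86 = 2*41 + 4, so a_0 = 2.
  41 = 10*4 + 1, so a_1 = 10.
  4 = 4*1 + 0, so a_2 = 4.
The remainder reaches 0 after 3 divisions, so the expansion has 3 partial quotients, read off in order.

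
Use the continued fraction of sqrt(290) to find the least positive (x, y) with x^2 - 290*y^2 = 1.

First expand sqrt(290) as a continued fraction. With x_i = (sqrt(290) + m_i)/d_i and (m_0, d_0) = (0, 1): a_0 = floor(sqrt(290)) = 17, since 17^2 = 289 <= 290 < 324 = 18^2.
Iterate m_{i+1} = d_i*a_i - m_i, d_{i+1} = (290 - m_{i+1}^2)/d_i, a_{i+1} = floor((a_0 + m_{i+1})/d_{i+1}):
  m_1 = 1*17 - 0 = 17, d_1 = (290 - 17^2)/1 = 1/1 = 1, a_1 = floor((17 + 17)/1) = 34.
  m_2 = 1*34 - 17 = 17, d_2 = (290 - 17^2)/1 = 1/1 = 1: (m_2, d_2) = (m_1, d_1) = (17, 1), so from here the quotient a_1 repeats; the period length is 1.
So sqrt(290) = [17; (34)] with period length k = 1.
k is odd, so (p_{k-1}, q_{k-1}) only solves x^2 - 290y^2 = -1 and the fundamental solution of x^2 - 290y^2 = 1 is (p_{2k-1}, q_{2k-1}) = (p_1, q_1); compute convergents through index 1, running through the period twice.
Convergents (p_i = a_i*p_{i-1} + p_{i-2}, q_i = a_i*q_{i-1} + q_{i-2} with p_{-2}=0, p_{-1}=1, q_{-2}=1, q_{-1}=0):
  i=0: a_0=17, p_0 = 17*1 + 0 = 17, q_0 = 17*0 + 1 = 1.
  i=1: a_1=34, p_1 = 34*17 + 1 = 579, q_1 = 34*1 + 0 = 34.
Indeed p_0^2 - 290*q_0^2 = 289 - 290 = -1, not +1.
Check: 579^2 - 290*34^2 = 335241 - 335240 = 1, so (x, y) = (579, 34) solves the equation, and by the theorem it is the least positive solution.

(x, y) = (579, 34)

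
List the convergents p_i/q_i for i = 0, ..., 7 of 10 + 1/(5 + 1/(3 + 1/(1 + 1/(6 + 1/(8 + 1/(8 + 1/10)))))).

Using the convergent recurrence p_i = a_i*p_{i-1} + p_{i-2}, q_i = a_i*q_{i-1} + q_{i-2} with p_{-2}=0, p_{-1}=1, q_{-2}=1, q_{-1}=0:
  i=0: a_0=10, p_0 = 10*1 + 0 = 10, q_0 = 10*0 + 1 = 1.
  i=1: a_1=5, p_1 = 5*10 + 1 = 51, q_1 = 5*1 + 0 = 5.
  i=2: a_2=3, p_2 = 3*51 + 10 = 163, q_2 = 3*5 + 1 = 16.
  i=3: a_3=1, p_3 = 1*163 + 51 = 214, q_3 = 1*16 + 5 = 21.
  i=4: a_4=6, p_4 = 6*214 + 163 = 1447, q_4 = 6*21 + 16 = 142.
  i=5: a_5=8, p_5 = 8*1447 + 214 = 11790, q_5 = 8*142 + 21 = 1157.
  i=6: a_6=8, p_6 = 8*11790 + 1447 = 95767, q_6 = 8*1157 + 142 = 9398.
  i=7: a_7=10, p_7 = 10*95767 + 11790 = 969460, q_7 = 10*9398 + 1157 = 95137.

10/1, 51/5, 163/16, 214/21, 1447/142, 11790/1157, 95767/9398, 969460/95137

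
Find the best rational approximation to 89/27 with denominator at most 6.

Expand x = 89/27 as a continued fraction with the Euclidean algorithm:
  89 = 3*27 + 8, so a_0 = 3.
  27 = 3*8 + 3, so a_1 = 3.
  8 = 2*3 + 2, so a_2 = 2.
  3 = 1*2 + 1, so a_3 = 1.
  2 = 2*1 + 0, so a_4 = 2.
so x = [3; 3, 2, 1, 2].
Convergents (p_i = a_i*p_{i-1} + p_{i-2}, q_i = a_i*q_{i-1} + q_{i-2} with p_{-2}=0, p_{-1}=1, q_{-2}=1, q_{-1}=0), until the denominator exceeds 6:
  i=0: a_0=3, p_0 = 3*1 + 0 = 3, q_0 = 3*0 + 1 = 1.
  i=1: a_1=3, p_1 = 3*3 + 1 = 10, q_1 = 3*1 + 0 = 3.
  i=2: a_2=2, p_2 = 2*10 + 3 = 23, q_2 = 2*3 + 1 = 7.
q_2 = 7 > 6, so the last convergent with denominator <= 6 is p_1/q_1 = 10/3.
The closest fraction with denominator <= 6 is either p_1/q_1 or the intermediate fraction (k*p_1 + p_0)/(k*q_1 + q_0) with the largest k >= 1 whose denominator stays <= 6; these approach x as k grows, and every other convergent or intermediate fraction in range is farther away.
Largest k: floor((6 - q_0)/q_1) = floor((6 - 1)/3) = 1.
That gives (1*10 + 3)/(1*3 + 1) = 13/4.
Compare the errors: |x - 10/3| = |89*3 - 10*27|/(27*3) = 3/81, and |x - 13/4| = |89*4 - 13*27|/(27*4) = 5/108.
Cross-multiplying, 3*108 = 324 < 405 = 5*81, so 3/81 is smaller: the convergent 10/3 is closer to x than 13/4.

10/3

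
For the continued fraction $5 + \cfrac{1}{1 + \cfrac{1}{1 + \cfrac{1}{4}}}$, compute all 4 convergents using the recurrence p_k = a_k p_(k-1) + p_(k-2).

Using the convergent recurrence p_i = a_i*p_{i-1} + p_{i-2}, q_i = a_i*q_{i-1} + q_{i-2} with p_{-2}=0, p_{-1}=1, q_{-2}=1, q_{-1}=0:
  i=0: a_0=5, p_0 = 5*1 + 0 = 5, q_0 = 5*0 + 1 = 1.
  i=1: a_1=1, p_1 = 1*5 + 1 = 6, q_1 = 1*1 + 0 = 1.
  i=2: a_2=1, p_2 = 1*6 + 5 = 11, q_2 = 1*1 + 1 = 2.
  i=3: a_3=4, p_3 = 4*11 + 6 = 50, q_3 = 4*2 + 1 = 9.

5/1, 6/1, 11/2, 50/9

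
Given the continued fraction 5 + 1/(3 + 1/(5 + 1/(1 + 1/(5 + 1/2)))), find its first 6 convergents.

5/1, 16/3, 85/16, 101/19, 590/111, 1281/241

Using the convergent recurrence p_i = a_i*p_{i-1} + p_{i-2}, q_i = a_i*q_{i-1} + q_{i-2} with p_{-2}=0, p_{-1}=1, q_{-2}=1, q_{-1}=0:
  i=0: a_0=5, p_0 = 5*1 + 0 = 5, q_0 = 5*0 + 1 = 1.
  i=1: a_1=3, p_1 = 3*5 + 1 = 16, q_1 = 3*1 + 0 = 3.
  i=2: a_2=5, p_2 = 5*16 + 5 = 85, q_2 = 5*3 + 1 = 16.
  i=3: a_3=1, p_3 = 1*85 + 16 = 101, q_3 = 1*16 + 3 = 19.
  i=4: a_4=5, p_4 = 5*101 + 85 = 590, q_4 = 5*19 + 16 = 111.
  i=5: a_5=2, p_5 = 2*590 + 101 = 1281, q_5 = 2*111 + 19 = 241.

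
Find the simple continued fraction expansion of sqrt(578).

[24; (24, 48)]

Write x_i = (sqrt(578) + m_i)/d_i with (m_0, d_0) = (0, 1). a_0 = floor(sqrt(578)) = 24, since 24^2 = 576 <= 578 < 625 = 25^2.
Iterate m_{i+1} = d_i*a_i - m_i, d_{i+1} = (578 - m_{i+1}^2)/d_i, a_{i+1} = floor((a_0 + m_{i+1})/d_{i+1}):
  m_1 = 1*24 - 0 = 24, d_1 = (578 - 24^2)/1 = 2/1 = 2, a_1 = floor((24 + 24)/2) = 24.
  m_2 = 2*24 - 24 = 24, d_2 = (578 - 24^2)/2 = 2/2 = 1, a_2 = floor((24 + 24)/1) = 48.
  m_3 = 1*48 - 24 = 24, d_3 = (578 - 24^2)/1 = 2/1 = 2: (m_3, d_3) = (m_1, d_1) = (24, 2), so from here the quotients repeat a_1, a_2; the period length is 2.
Hence the expansion of sqrt(578) is a_0 = 24 followed by the repeating block 24, 48 (period 2).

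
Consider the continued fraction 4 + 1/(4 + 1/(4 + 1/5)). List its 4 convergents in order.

Using the convergent recurrence p_i = a_i*p_{i-1} + p_{i-2}, q_i = a_i*q_{i-1} + q_{i-2} with p_{-2}=0, p_{-1}=1, q_{-2}=1, q_{-1}=0:
  i=0: a_0=4, p_0 = 4*1 + 0 = 4, q_0 = 4*0 + 1 = 1.
  i=1: a_1=4, p_1 = 4*4 + 1 = 17, q_1 = 4*1 + 0 = 4.
  i=2: a_2=4, p_2 = 4*17 + 4 = 72, q_2 = 4*4 + 1 = 17.
  i=3: a_3=5, p_3 = 5*72 + 17 = 377, q_3 = 5*17 + 4 = 89.

4/1, 17/4, 72/17, 377/89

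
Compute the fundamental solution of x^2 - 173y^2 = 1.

First expand sqrt(173) as a continued fraction. With x_i = (sqrt(173) + m_i)/d_i and (m_0, d_0) = (0, 1): a_0 = floor(sqrt(173)) = 13, since 13^2 = 169 <= 173 < 196 = 14^2.
Iterate m_{i+1} = d_i*a_i - m_i, d_{i+1} = (173 - m_{i+1}^2)/d_i, a_{i+1} = floor((a_0 + m_{i+1})/d_{i+1}):
  m_1 = 1*13 - 0 = 13, d_1 = (173 - 13^2)/1 = 4/1 = 4, a_1 = floor((13 + 13)/4) = 6.
  m_2 = 4*6 - 13 = 11, d_2 = (173 - 11^2)/4 = 52/4 = 13, a_2 = floor((13 + 11)/13) = 1.
  m_3 = 13*1 - 11 = 2, d_3 = (173 - 2^2)/13 = 169/13 = 13, a_3 = floor((13 + 2)/13) = 1.
  m_4 = 13*1 - 2 = 11, d_4 = (173 - 11^2)/13 = 52/13 = 4, a_4 = floor((13 + 11)/4) = 6.
  m_5 = 4*6 - 11 = 13, d_5 = (173 - 13^2)/4 = 4/4 = 1, a_5 = floor((13 + 13)/1) = 26.
  m_6 = 1*26 - 13 = 13, d_6 = (173 - 13^2)/1 = 4/1 = 4: (m_6, d_6) = (m_1, d_1) = (13, 4), so from here the quotients repeat a_1, ..., a_5; the period length is 5.
So sqrt(173) = [13; (6, 1, 1, 6, 26)] with period length k = 5.
k is odd, so (p_{k-1}, q_{k-1}) only solves x^2 - 173y^2 = -1 and the fundamental solution of x^2 - 173y^2 = 1 is (p_{2k-1}, q_{2k-1}) = (p_9, q_9); compute convergents through index 9, running through the period twice.
Convergents (p_i = a_i*p_{i-1} + p_{i-2}, q_i = a_i*q_{i-1} + q_{i-2} with p_{-2}=0, p_{-1}=1, q_{-2}=1, q_{-1}=0):
  i=0: a_0=13, p_0 = 13*1 + 0 = 13, q_0 = 13*0 + 1 = 1.
  i=1: a_1=6, p_1 = 6*13 + 1 = 79, q_1 = 6*1 + 0 = 6.
  i=2: a_2=1, p_2 = 1*79 + 13 = 92, q_2 = 1*6 + 1 = 7.
  i=3: a_3=1, p_3 = 1*92 + 79 = 171, q_3 = 1*7 + 6 = 13.
  i=4: a_4=6, p_4 = 6*171 + 92 = 1118, q_4 = 6*13 + 7 = 85.
  i=5: a_5=26, p_5 = 26*1118 + 171 = 29239, q_5 = 26*85 + 13 = 2223.
  i=6: a_6=6, p_6 = 6*29239 + 1118 = 176552, q_6 = 6*2223 + 85 = 13423.
  i=7: a_7=1, p_7 = 1*176552 + 29239 = 205791, q_7 = 1*13423 + 2223 = 15646.
  i=8: a_8=1, p_8 = 1*205791 + 176552 = 382343, q_8 = 1*15646 + 13423 = 29069.
  i=9: a_9=6, p_9 = 6*382343 + 205791 = 2499849, q_9 = 6*29069 + 15646 = 190060.
Indeed p_4^2 - 173*q_4^2 = 1249924 - 1249925 = -1, not +1.
Check: 2499849^2 - 173*190060^2 = 6249245022801 - 6249245022800 = 1, so (x, y) = (2499849, 190060) solves the equation, and by the theorem it is the least positive solution.

(x, y) = (2499849, 190060)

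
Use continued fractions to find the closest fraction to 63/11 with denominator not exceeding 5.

Expand x = 63/11 as a continued fraction with the Euclidean algorithm:
  63 = 5*11 + 8, so a_0 = 5.
  11 = 1*8 + 3, so a_1 = 1.
  8 = 2*3 + 2, so a_2 = 2.
  3 = 1*2 + 1, so a_3 = 1.
  2 = 2*1 + 0, so a_4 = 2.
so x = [5; 1, 2, 1, 2].
Convergents (p_i = a_i*p_{i-1} + p_{i-2}, q_i = a_i*q_{i-1} + q_{i-2} with p_{-2}=0, p_{-1}=1, q_{-2}=1, q_{-1}=0), until the denominator exceeds 5:
  i=0: a_0=5, p_0 = 5*1 + 0 = 5, q_0 = 5*0 + 1 = 1.
  i=1: a_1=1, p_1 = 1*5 + 1 = 6, q_1 = 1*1 + 0 = 1.
  i=2: a_2=2, p_2 = 2*6 + 5 = 17, q_2 = 2*1 + 1 = 3.
  i=3: a_3=1, p_3 = 1*17 + 6 = 23, q_3 = 1*3 + 1 = 4.
  i=4: a_4=2, p_4 = 2*23 + 17 = 63, q_4 = 2*4 + 3 = 11.
q_4 = 11 > 5, so the last convergent with denominator <= 5 is p_3/q_3 = 23/4.
The closest fraction with denominator <= 5 is either p_3/q_3 or the intermediate fraction (k*p_3 + p_2)/(k*q_3 + q_2) with the largest k >= 1 whose denominator stays <= 5; these approach x as k grows, and every other convergent or intermediate fraction in range is farther away.
Largest k: floor((5 - q_2)/q_3) = floor((5 - 3)/4) = 0.
Since k = 0, no intermediate fraction beyond p_3/q_3 has denominator <= 5, so the convergent 23/4 is the closest (its error is |63*4 - 23*11|/(11*4) = 1/44).

23/4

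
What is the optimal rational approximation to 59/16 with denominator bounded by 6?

Expand x = 59/16 as a continued fraction with the Euclidean algorithm:
  59 = 3*16 + 11, so a_0 = 3.
  16 = 1*11 + 5, so a_1 = 1.
  11 = 2*5 + 1, so a_2 = 2.
  5 = 5*1 + 0, so a_3 = 5.
so x = [3; 1, 2, 5].
Convergents (p_i = a_i*p_{i-1} + p_{i-2}, q_i = a_i*q_{i-1} + q_{i-2} with p_{-2}=0, p_{-1}=1, q_{-2}=1, q_{-1}=0), until the denominator exceeds 6:
  i=0: a_0=3, p_0 = 3*1 + 0 = 3, q_0 = 3*0 + 1 = 1.
  i=1: a_1=1, p_1 = 1*3 + 1 = 4, q_1 = 1*1 + 0 = 1.
  i=2: a_2=2, p_2 = 2*4 + 3 = 11, q_2 = 2*1 + 1 = 3.
  i=3: a_3=5, p_3 = 5*11 + 4 = 59, q_3 = 5*3 + 1 = 16.
q_3 = 16 > 6, so the last convergent with denominator <= 6 is p_2/q_2 = 11/3.
The closest fraction with denominator <= 6 is either p_2/q_2 or the intermediate fraction (k*p_2 + p_1)/(k*q_2 + q_1) with the largest k >= 1 whose denominator stays <= 6; these approach x as k grows, and every other convergent or intermediate fraction in range is farther away.
Largest k: floor((6 - q_1)/q_2) = floor((6 - 1)/3) = 1.
That gives (1*11 + 4)/(1*3 + 1) = 15/4.
Compare the errors: |x - 11/3| = |59*3 - 11*16|/(16*3) = 1/48, and |x - 15/4| = |59*4 - 15*16|/(16*4) = 4/64.
Cross-multiplying, 1*64 = 64 < 192 = 4*48, so 1/48 is smaller: the convergent 11/3 is closer to x than 15/4.

11/3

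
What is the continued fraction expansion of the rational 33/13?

[2; 1, 1, 6]

Run the Euclidean algorithm on 33 and 13; the successive quotients are the partial quotients a_0, a_1, ... (each step inverts the fractional part left over by the previous one):
  33 = 2*13 + 7, so a_0 = 2.
  13 = 1*7 + 6, so a_1 = 1.
  7 = 1*6 + 1, so a_2 = 1.
  6 = 6*1 + 0, so a_3 = 6.
The remainder reaches 0 after 4 divisions, so the expansion has 4 partial quotients, read off in order.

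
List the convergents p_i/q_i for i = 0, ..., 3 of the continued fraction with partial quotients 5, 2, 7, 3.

Using the convergent recurrence p_i = a_i*p_{i-1} + p_{i-2}, q_i = a_i*q_{i-1} + q_{i-2} with p_{-2}=0, p_{-1}=1, q_{-2}=1, q_{-1}=0:
  i=0: a_0=5, p_0 = 5*1 + 0 = 5, q_0 = 5*0 + 1 = 1.
  i=1: a_1=2, p_1 = 2*5 + 1 = 11, q_1 = 2*1 + 0 = 2.
  i=2: a_2=7, p_2 = 7*11 + 5 = 82, q_2 = 7*2 + 1 = 15.
  i=3: a_3=3, p_3 = 3*82 + 11 = 257, q_3 = 3*15 + 2 = 47.

5/1, 11/2, 82/15, 257/47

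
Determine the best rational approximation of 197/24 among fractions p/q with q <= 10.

41/5

Expand x = 197/24 as a continued fraction with the Euclidean algorithm:
  197 = 8*24 + 5, so a_0 = 8.
  24 = 4*5 + 4, so a_1 = 4.
  5 = 1*4 + 1, so a_2 = 1.
  4 = 4*1 + 0, so a_3 = 4.
so x = [8; 4, 1, 4].
Convergents (p_i = a_i*p_{i-1} + p_{i-2}, q_i = a_i*q_{i-1} + q_{i-2} with p_{-2}=0, p_{-1}=1, q_{-2}=1, q_{-1}=0), until the denominator exceeds 10:
  i=0: a_0=8, p_0 = 8*1 + 0 = 8, q_0 = 8*0 + 1 = 1.
  i=1: a_1=4, p_1 = 4*8 + 1 = 33, q_1 = 4*1 + 0 = 4.
  i=2: a_2=1, p_2 = 1*33 + 8 = 41, q_2 = 1*4 + 1 = 5.
  i=3: a_3=4, p_3 = 4*41 + 33 = 197, q_3 = 4*5 + 4 = 24.
q_3 = 24 > 10, so the last convergent with denominator <= 10 is p_2/q_2 = 41/5.
The closest fraction with denominator <= 10 is either p_2/q_2 or the intermediate fraction (k*p_2 + p_1)/(k*q_2 + q_1) with the largest k >= 1 whose denominator stays <= 10; these approach x as k grows, and every other convergent or intermediate fraction in range is farther away.
Largest k: floor((10 - q_1)/q_2) = floor((10 - 4)/5) = 1.
That gives (1*41 + 33)/(1*5 + 4) = 74/9.
Compare the errors: |x - 41/5| = |197*5 - 41*24|/(24*5) = 1/120, and |x - 74/9| = |197*9 - 74*24|/(24*9) = 3/216.
Cross-multiplying, 1*216 = 216 < 360 = 3*120, so 1/120 is smaller: the convergent 41/5 is closer to x than 74/9.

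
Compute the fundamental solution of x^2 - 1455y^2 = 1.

First expand sqrt(1455) as a continued fraction. With x_i = (sqrt(1455) + m_i)/d_i and (m_0, d_0) = (0, 1): a_0 = floor(sqrt(1455)) = 38, since 38^2 = 1444 <= 1455 < 1521 = 39^2.
Iterate m_{i+1} = d_i*a_i - m_i, d_{i+1} = (1455 - m_{i+1}^2)/d_i, a_{i+1} = floor((a_0 + m_{i+1})/d_{i+1}):
  m_1 = 1*38 - 0 = 38, d_1 = (1455 - 38^2)/1 = 11/1 = 11, a_1 = floor((38 + 38)/11) = 6.
  m_2 = 11*6 - 38 = 28, d_2 = (1455 - 28^2)/11 = 671/11 = 61, a_2 = floor((38 + 28)/61) = 1.
  m_3 = 61*1 - 28 = 33, d_3 = (1455 - 33^2)/61 = 366/61 = 6, a_3 = floor((38 + 33)/6) = 11.
  m_4 = 6*11 - 33 = 33, d_4 = (1455 - 33^2)/6 = 366/6 = 61, a_4 = floor((38 + 33)/61) = 1.
  m_5 = 61*1 - 33 = 28, d_5 = (1455 - 28^2)/61 = 671/61 = 11, a_5 = floor((38 + 28)/11) = 6.
  m_6 = 11*6 - 28 = 38, d_6 = (1455 - 38^2)/11 = 11/11 = 1, a_6 = floor((38 + 38)/1) = 76.
  m_7 = 1*76 - 38 = 38, d_7 = (1455 - 38^2)/1 = 11/1 = 11: (m_7, d_7) = (m_1, d_1) = (38, 11), so from here the quotients repeat a_1, ..., a_6; the period length is 6.
So sqrt(1455) = [38; (6, 1, 11, 1, 6, 76)] with period length k = 6.
k is even, so the fundamental solution of x^2 - 1455y^2 = 1 is (p_{k-1}, q_{k-1}) = (p_5, q_5); compute convergents through index 5.
Convergents (p_i = a_i*p_{i-1} + p_{i-2}, q_i = a_i*q_{i-1} + q_{i-2} with p_{-2}=0, p_{-1}=1, q_{-2}=1, q_{-1}=0):
  i=0: a_0=38, p_0 = 38*1 + 0 = 38, q_0 = 38*0 + 1 = 1.
  i=1: a_1=6, p_1 = 6*38 + 1 = 229, q_1 = 6*1 + 0 = 6.
  i=2: a_2=1, p_2 = 1*229 + 38 = 267, q_2 = 1*6 + 1 = 7.
  i=3: a_3=11, p_3 = 11*267 + 229 = 3166, q_3 = 11*7 + 6 = 83.
  i=4: a_4=1, p_4 = 1*3166 + 267 = 3433, q_4 = 1*83 + 7 = 90.
  i=5: a_5=6, p_5 = 6*3433 + 3166 = 23764, q_5 = 6*90 + 83 = 623.
Check: 23764^2 - 1455*623^2 = 564727696 - 564727695 = 1, so (x, y) = (23764, 623) solves the equation, and by the theorem it is the least positive solution.

(x, y) = (23764, 623)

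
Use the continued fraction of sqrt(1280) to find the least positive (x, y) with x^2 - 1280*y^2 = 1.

First expand sqrt(1280) as a continued fraction. With x_i = (sqrt(1280) + m_i)/d_i and (m_0, d_0) = (0, 1): a_0 = floor(sqrt(1280)) = 35, since 35^2 = 1225 <= 1280 < 1296 = 36^2.
Iterate m_{i+1} = d_i*a_i - m_i, d_{i+1} = (1280 - m_{i+1}^2)/d_i, a_{i+1} = floor((a_0 + m_{i+1})/d_{i+1}):
  m_1 = 1*35 - 0 = 35, d_1 = (1280 - 35^2)/1 = 55/1 = 55, a_1 = floor((35 + 35)/55) = 1.
  m_2 = 55*1 - 35 = 20, d_2 = (1280 - 20^2)/55 = 880/55 = 16, a_2 = floor((35 + 20)/16) = 3.
  m_3 = 16*3 - 20 = 28, d_3 = (1280 - 28^2)/16 = 496/16 = 31, a_3 = floor((35 + 28)/31) = 2.
  m_4 = 31*2 - 28 = 34, d_4 = (1280 - 34^2)/31 = 124/31 = 4, a_4 = floor((35 + 34)/4) = 17.
  m_5 = 4*17 - 34 = 34, d_5 = (1280 - 34^2)/4 = 124/4 = 31, a_5 = floor((35 + 34)/31) = 2.
  m_6 = 31*2 - 34 = 28, d_6 = (1280 - 28^2)/31 = 496/31 = 16, a_6 = floor((35 + 28)/16) = 3.
  m_7 = 16*3 - 28 = 20, d_7 = (1280 - 20^2)/16 = 880/16 = 55, a_7 = floor((35 + 20)/55) = 1.
  m_8 = 55*1 - 20 = 35, d_8 = (1280 - 35^2)/55 = 55/55 = 1, a_8 = floor((35 + 35)/1) = 70.
  m_9 = 1*70 - 35 = 35, d_9 = (1280 - 35^2)/1 = 55/1 = 55: (m_9, d_9) = (m_1, d_1) = (35, 55), so from here the quotients repeat a_1, ..., a_8; the period length is 8.
So sqrt(1280) = [35; (1, 3, 2, 17, 2, 3, 1, 70)] with period length k = 8.
k is even, so the fundamental solution of x^2 - 1280y^2 = 1 is (p_{k-1}, q_{k-1}) = (p_7, q_7); compute convergents through index 7.
Convergents (p_i = a_i*p_{i-1} + p_{i-2}, q_i = a_i*q_{i-1} + q_{i-2} with p_{-2}=0, p_{-1}=1, q_{-2}=1, q_{-1}=0):
  i=0: a_0=35, p_0 = 35*1 + 0 = 35, q_0 = 35*0 + 1 = 1.
  i=1: a_1=1, p_1 = 1*35 + 1 = 36, q_1 = 1*1 + 0 = 1.
  i=2: a_2=3, p_2 = 3*36 + 35 = 143, q_2 = 3*1 + 1 = 4.
  i=3: a_3=2, p_3 = 2*143 + 36 = 322, q_3 = 2*4 + 1 = 9.
  i=4: a_4=17, p_4 = 17*322 + 143 = 5617, q_4 = 17*9 + 4 = 157.
  i=5: a_5=2, p_5 = 2*5617 + 322 = 11556, q_5 = 2*157 + 9 = 323.
  i=6: a_6=3, p_6 = 3*11556 + 5617 = 40285, q_6 = 3*323 + 157 = 1126.
  i=7: a_7=1, p_7 = 1*40285 + 11556 = 51841, q_7 = 1*1126 + 323 = 1449.
Check: 51841^2 - 1280*1449^2 = 2687489281 - 2687489280 = 1, so (x, y) = (51841, 1449) solves the equation, and by the theorem it is the least positive solution.

(x, y) = (51841, 1449)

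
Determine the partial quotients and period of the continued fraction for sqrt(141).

[11; (1, 6, 1, 22)]

Write x_i = (sqrt(141) + m_i)/d_i with (m_0, d_0) = (0, 1). a_0 = floor(sqrt(141)) = 11, since 11^2 = 121 <= 141 < 144 = 12^2.
Iterate m_{i+1} = d_i*a_i - m_i, d_{i+1} = (141 - m_{i+1}^2)/d_i, a_{i+1} = floor((a_0 + m_{i+1})/d_{i+1}):
  m_1 = 1*11 - 0 = 11, d_1 = (141 - 11^2)/1 = 20/1 = 20, a_1 = floor((11 + 11)/20) = 1.
  m_2 = 20*1 - 11 = 9, d_2 = (141 - 9^2)/20 = 60/20 = 3, a_2 = floor((11 + 9)/3) = 6.
  m_3 = 3*6 - 9 = 9, d_3 = (141 - 9^2)/3 = 60/3 = 20, a_3 = floor((11 + 9)/20) = 1.
  m_4 = 20*1 - 9 = 11, d_4 = (141 - 11^2)/20 = 20/20 = 1, a_4 = floor((11 + 11)/1) = 22.
  m_5 = 1*22 - 11 = 11, d_5 = (141 - 11^2)/1 = 20/1 = 20: (m_5, d_5) = (m_1, d_1) = (11, 20), so from here the quotients repeat a_1, ..., a_4; the period length is 4.
Hence the expansion of sqrt(141) is a_0 = 11 followed by the repeating block 1, 6, 1, 22 (period 4).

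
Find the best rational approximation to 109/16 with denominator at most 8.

Expand x = 109/16 as a continued fraction with the Euclidean algorithm:
  109 = 6*16 + 13, so a_0 = 6.
  16 = 1*13 + 3, so a_1 = 1.
  13 = 4*3 + 1, so a_2 = 4.
  3 = 3*1 + 0, so a_3 = 3.
so x = [6; 1, 4, 3].
Convergents (p_i = a_i*p_{i-1} + p_{i-2}, q_i = a_i*q_{i-1} + q_{i-2} with p_{-2}=0, p_{-1}=1, q_{-2}=1, q_{-1}=0), until the denominator exceeds 8:
  i=0: a_0=6, p_0 = 6*1 + 0 = 6, q_0 = 6*0 + 1 = 1.
  i=1: a_1=1, p_1 = 1*6 + 1 = 7, q_1 = 1*1 + 0 = 1.
  i=2: a_2=4, p_2 = 4*7 + 6 = 34, q_2 = 4*1 + 1 = 5.
  i=3: a_3=3, p_3 = 3*34 + 7 = 109, q_3 = 3*5 + 1 = 16.
q_3 = 16 > 8, so the last convergent with denominator <= 8 is p_2/q_2 = 34/5.
The closest fraction with denominator <= 8 is either p_2/q_2 or the intermediate fraction (k*p_2 + p_1)/(k*q_2 + q_1) with the largest k >= 1 whose denominator stays <= 8; these approach x as k grows, and every other convergent or intermediate fraction in range is farther away.
Largest k: floor((8 - q_1)/q_2) = floor((8 - 1)/5) = 1.
That gives (1*34 + 7)/(1*5 + 1) = 41/6.
Compare the errors: |x - 34/5| = |109*5 - 34*16|/(16*5) = 1/80, and |x - 41/6| = |109*6 - 41*16|/(16*6) = 2/96.
Cross-multiplying, 1*96 = 96 < 160 = 2*80, so 1/80 is smaller: the convergent 34/5 is closer to x than 41/6.

34/5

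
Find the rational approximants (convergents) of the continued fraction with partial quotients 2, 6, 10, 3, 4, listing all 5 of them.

2/1, 13/6, 132/61, 409/189, 1768/817

Using the convergent recurrence p_i = a_i*p_{i-1} + p_{i-2}, q_i = a_i*q_{i-1} + q_{i-2} with p_{-2}=0, p_{-1}=1, q_{-2}=1, q_{-1}=0:
  i=0: a_0=2, p_0 = 2*1 + 0 = 2, q_0 = 2*0 + 1 = 1.
  i=1: a_1=6, p_1 = 6*2 + 1 = 13, q_1 = 6*1 + 0 = 6.
  i=2: a_2=10, p_2 = 10*13 + 2 = 132, q_2 = 10*6 + 1 = 61.
  i=3: a_3=3, p_3 = 3*132 + 13 = 409, q_3 = 3*61 + 6 = 189.
  i=4: a_4=4, p_4 = 4*409 + 132 = 1768, q_4 = 4*189 + 61 = 817.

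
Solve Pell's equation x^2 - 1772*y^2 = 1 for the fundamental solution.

First expand sqrt(1772) as a continued fraction. With x_i = (sqrt(1772) + m_i)/d_i and (m_0, d_0) = (0, 1): a_0 = floor(sqrt(1772)) = 42, since 42^2 = 1764 <= 1772 < 1849 = 43^2.
Iterate m_{i+1} = d_i*a_i - m_i, d_{i+1} = (1772 - m_{i+1}^2)/d_i, a_{i+1} = floor((a_0 + m_{i+1})/d_{i+1}):
  m_1 = 1*42 - 0 = 42, d_1 = (1772 - 42^2)/1 = 8/1 = 8, a_1 = floor((42 + 42)/8) = 10.
  m_2 = 8*10 - 42 = 38, d_2 = (1772 - 38^2)/8 = 328/8 = 41, a_2 = floor((42 + 38)/41) = 1.
  m_3 = 41*1 - 38 = 3, d_3 = (1772 - 3^2)/41 = 1763/41 = 43, a_3 = floor((42 + 3)/43) = 1.
  m_4 = 43*1 - 3 = 40, d_4 = (1772 - 40^2)/43 = 172/43 = 4, a_4 = floor((42 + 40)/4) = 20.
  m_5 = 4*20 - 40 = 40, d_5 = (1772 - 40^2)/4 = 172/4 = 43, a_5 = floor((42 + 40)/43) = 1.
  m_6 = 43*1 - 40 = 3, d_6 = (1772 - 3^2)/43 = 1763/43 = 41, a_6 = floor((42 + 3)/41) = 1.
  m_7 = 41*1 - 3 = 38, d_7 = (1772 - 38^2)/41 = 328/41 = 8, a_7 = floor((42 + 38)/8) = 10.
  m_8 = 8*10 - 38 = 42, d_8 = (1772 - 42^2)/8 = 8/8 = 1, a_8 = floor((42 + 42)/1) = 84.
  m_9 = 1*84 - 42 = 42, d_9 = (1772 - 42^2)/1 = 8/1 = 8: (m_9, d_9) = (m_1, d_1) = (42, 8), so from here the quotients repeat a_1, ..., a_8; the period length is 8.
So sqrt(1772) = [42; (10, 1, 1, 20, 1, 1, 10, 84)] with period length k = 8.
k is even, so the fundamental solution of x^2 - 1772y^2 = 1 is (p_{k-1}, q_{k-1}) = (p_7, q_7); compute convergents through index 7.
Convergents (p_i = a_i*p_{i-1} + p_{i-2}, q_i = a_i*q_{i-1} + q_{i-2} with p_{-2}=0, p_{-1}=1, q_{-2}=1, q_{-1}=0):
  i=0: a_0=42, p_0 = 42*1 + 0 = 42, q_0 = 42*0 + 1 = 1.
  i=1: a_1=10, p_1 = 10*42 + 1 = 421, q_1 = 10*1 + 0 = 10.
  i=2: a_2=1, p_2 = 1*421 + 42 = 463, q_2 = 1*10 + 1 = 11.
  i=3: a_3=1, p_3 = 1*463 + 421 = 884, q_3 = 1*11 + 10 = 21.
  i=4: a_4=20, p_4 = 20*884 + 463 = 18143, q_4 = 20*21 + 11 = 431.
  i=5: a_5=1, p_5 = 1*18143 + 884 = 19027, q_5 = 1*431 + 21 = 452.
  i=6: a_6=1, p_6 = 1*19027 + 18143 = 37170, q_6 = 1*452 + 431 = 883.
  i=7: a_7=10, p_7 = 10*37170 + 19027 = 390727, q_7 = 10*883 + 452 = 9282.
Check: 390727^2 - 1772*9282^2 = 152667588529 - 152667588528 = 1, so (x, y) = (390727, 9282) solves the equation, and by the theorem it is the least positive solution.

(x, y) = (390727, 9282)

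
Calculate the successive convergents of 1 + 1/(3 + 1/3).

Using the convergent recurrence p_i = a_i*p_{i-1} + p_{i-2}, q_i = a_i*q_{i-1} + q_{i-2} with p_{-2}=0, p_{-1}=1, q_{-2}=1, q_{-1}=0:
  i=0: a_0=1, p_0 = 1*1 + 0 = 1, q_0 = 1*0 + 1 = 1.
  i=1: a_1=3, p_1 = 3*1 + 1 = 4, q_1 = 3*1 + 0 = 3.
  i=2: a_2=3, p_2 = 3*4 + 1 = 13, q_2 = 3*3 + 1 = 10.

1/1, 4/3, 13/10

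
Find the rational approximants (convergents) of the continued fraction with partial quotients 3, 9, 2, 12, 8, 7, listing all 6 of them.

Using the convergent recurrence p_i = a_i*p_{i-1} + p_{i-2}, q_i = a_i*q_{i-1} + q_{i-2} with p_{-2}=0, p_{-1}=1, q_{-2}=1, q_{-1}=0:
  i=0: a_0=3, p_0 = 3*1 + 0 = 3, q_0 = 3*0 + 1 = 1.
  i=1: a_1=9, p_1 = 9*3 + 1 = 28, q_1 = 9*1 + 0 = 9.
  i=2: a_2=2, p_2 = 2*28 + 3 = 59, q_2 = 2*9 + 1 = 19.
  i=3: a_3=12, p_3 = 12*59 + 28 = 736, q_3 = 12*19 + 9 = 237.
  i=4: a_4=8, p_4 = 8*736 + 59 = 5947, q_4 = 8*237 + 19 = 1915.
  i=5: a_5=7, p_5 = 7*5947 + 736 = 42365, q_5 = 7*1915 + 237 = 13642.

3/1, 28/9, 59/19, 736/237, 5947/1915, 42365/13642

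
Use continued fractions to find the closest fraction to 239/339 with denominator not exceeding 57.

Expand x = 239/339 as a continued fraction with the Euclidean algorithm:
  239 = 0*339 + 239, so a_0 = 0.
  339 = 1*239 + 100, so a_1 = 1.
  239 = 2*100 + 39, so a_2 = 2.
  100 = 2*39 + 22, so a_3 = 2.
  39 = 1*22 + 17, so a_4 = 1.
  22 = 1*17 + 5, so a_5 = 1.
  17 = 3*5 + 2, so a_6 = 3.
  5 = 2*2 + 1, so a_7 = 2.
  2 = 2*1 + 0, so a_8 = 2.
so x = [0; 1, 2, 2, 1, 1, 3, 2, 2].
Convergents (p_i = a_i*p_{i-1} + p_{i-2}, q_i = a_i*q_{i-1} + q_{i-2} with p_{-2}=0, p_{-1}=1, q_{-2}=1, q_{-1}=0), until the denominator exceeds 57:
  i=0: a_0=0, p_0 = 0*1 + 0 = 0, q_0 = 0*0 + 1 = 1.
  i=1: a_1=1, p_1 = 1*0 + 1 = 1, q_1 = 1*1 + 0 = 1.
  i=2: a_2=2, p_2 = 2*1 + 0 = 2, q_2 = 2*1 + 1 = 3.
  i=3: a_3=2, p_3 = 2*2 + 1 = 5, q_3 = 2*3 + 1 = 7.
  i=4: a_4=1, p_4 = 1*5 + 2 = 7, q_4 = 1*7 + 3 = 10.
  i=5: a_5=1, p_5 = 1*7 + 5 = 12, q_5 = 1*10 + 7 = 17.
  i=6: a_6=3, p_6 = 3*12 + 7 = 43, q_6 = 3*17 + 10 = 61.
q_6 = 61 > 57, so the last convergent with denominator <= 57 is p_5/q_5 = 12/17.
The closest fraction with denominator <= 57 is either p_5/q_5 or the intermediate fraction (k*p_5 + p_4)/(k*q_5 + q_4) with the largest k >= 1 whose denominator stays <= 57; these approach x as k grows, and every other convergent or intermediate fraction in range is farther away.
Largest k: floor((57 - q_4)/q_5) = floor((57 - 10)/17) = 2.
That gives (2*12 + 7)/(2*17 + 10) = 31/44.
Compare the errors: |x - 12/17| = |239*17 - 12*339|/(339*17) = 5/5763, and |x - 31/44| = |239*44 - 31*339|/(339*44) = 7/14916.
Cross-multiplying, 7*5763 = 40341 < 74580 = 5*14916, so 7/14916 is smaller: the intermediate fraction 31/44 is closer to x than 12/17.

31/44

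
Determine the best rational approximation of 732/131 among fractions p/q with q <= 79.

Expand x = 732/131 as a continued fraction with the Euclidean algorithm:
  732 = 5*131 + 77, so a_0 = 5.
  131 = 1*77 + 54, so a_1 = 1.
  77 = 1*54 + 23, so a_2 = 1.
  54 = 2*23 + 8, so a_3 = 2.
  23 = 2*8 + 7, so a_4 = 2.
  8 = 1*7 + 1, so a_5 = 1.
  7 = 7*1 + 0, so a_6 = 7.
so x = [5; 1, 1, 2, 2, 1, 7].
Convergents (p_i = a_i*p_{i-1} + p_{i-2}, q_i = a_i*q_{i-1} + q_{i-2} with p_{-2}=0, p_{-1}=1, q_{-2}=1, q_{-1}=0), until the denominator exceeds 79:
  i=0: a_0=5, p_0 = 5*1 + 0 = 5, q_0 = 5*0 + 1 = 1.
  i=1: a_1=1, p_1 = 1*5 + 1 = 6, q_1 = 1*1 + 0 = 1.
  i=2: a_2=1, p_2 = 1*6 + 5 = 11, q_2 = 1*1 + 1 = 2.
  i=3: a_3=2, p_3 = 2*11 + 6 = 28, q_3 = 2*2 + 1 = 5.
  i=4: a_4=2, p_4 = 2*28 + 11 = 67, q_4 = 2*5 + 2 = 12.
  i=5: a_5=1, p_5 = 1*67 + 28 = 95, q_5 = 1*12 + 5 = 17.
  i=6: a_6=7, p_6 = 7*95 + 67 = 732, q_6 = 7*17 + 12 = 131.
q_6 = 131 > 79, so the last convergent with denominator <= 79 is p_5/q_5 = 95/17.
The closest fraction with denominator <= 79 is either p_5/q_5 or the intermediate fraction (k*p_5 + p_4)/(k*q_5 + q_4) with the largest k >= 1 whose denominator stays <= 79; these approach x as k grows, and every other convergent or intermediate fraction in range is farther away.
Largest k: floor((79 - q_4)/q_5) = floor((79 - 12)/17) = 3.
That gives (3*95 + 67)/(3*17 + 12) = 352/63.
Compare the errors: |x - 95/17| = |732*17 - 95*131|/(131*17) = 1/2227, and |x - 352/63| = |732*63 - 352*131|/(131*63) = 4/8253.
Cross-multiplying, 1*8253 = 8253 < 8908 = 4*2227, so 1/2227 is smaller: the convergent 95/17 is closer to x than 352/63.

95/17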